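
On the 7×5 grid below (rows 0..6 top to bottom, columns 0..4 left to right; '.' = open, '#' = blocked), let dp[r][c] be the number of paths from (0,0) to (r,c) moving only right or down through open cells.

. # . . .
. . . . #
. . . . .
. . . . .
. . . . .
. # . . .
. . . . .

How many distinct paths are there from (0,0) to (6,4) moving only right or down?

105

r\c   0   1   2   3   4
  0   1   0   0   0   0
  1   1   1   1   1   0
  2   1   2   3   4   4
  3   1   3   6  10  14
  4   1   4  10  20  34
  5   1   0  10  30  64
  6   1   1  11  41 105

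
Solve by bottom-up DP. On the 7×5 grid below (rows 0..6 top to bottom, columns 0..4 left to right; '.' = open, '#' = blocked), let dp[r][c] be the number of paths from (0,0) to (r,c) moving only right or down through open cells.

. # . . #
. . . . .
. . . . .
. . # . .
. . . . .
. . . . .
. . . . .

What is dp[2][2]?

r\c   0   1   2   3   4
  0   1   0   0   0   0
  1   1   1   1   1   1
  2   1   2   3   4   5
  3   1   3   0   4   9
  4   1   4   4   8  17
  5   1   5   9  17  34
  6   1   6  15  32  66

3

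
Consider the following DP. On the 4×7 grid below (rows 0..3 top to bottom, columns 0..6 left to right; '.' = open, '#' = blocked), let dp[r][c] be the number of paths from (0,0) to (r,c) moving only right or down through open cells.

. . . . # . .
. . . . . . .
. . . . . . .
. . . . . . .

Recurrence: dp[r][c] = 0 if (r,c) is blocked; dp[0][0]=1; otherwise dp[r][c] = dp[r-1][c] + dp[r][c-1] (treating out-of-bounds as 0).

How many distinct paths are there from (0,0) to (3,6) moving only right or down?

74

r\c   0   1   2   3   4   5   6
  0   1   1   1   1   0   0   0
  1   1   2   3   4   4   4   4
  2   1   3   6  10  14  18  22
  3   1   4  10  20  34  52  74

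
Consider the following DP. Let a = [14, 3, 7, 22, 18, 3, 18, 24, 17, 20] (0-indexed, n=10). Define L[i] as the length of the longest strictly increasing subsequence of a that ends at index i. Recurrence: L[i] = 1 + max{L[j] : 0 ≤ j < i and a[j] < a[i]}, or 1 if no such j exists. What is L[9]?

   i    0    1    2    3    4    5    6    7    8    9
a[i]   14    3    7   22   18    3   18   24   17   20
L[i]    1    1    2    3    3    1    3    4    3    4

4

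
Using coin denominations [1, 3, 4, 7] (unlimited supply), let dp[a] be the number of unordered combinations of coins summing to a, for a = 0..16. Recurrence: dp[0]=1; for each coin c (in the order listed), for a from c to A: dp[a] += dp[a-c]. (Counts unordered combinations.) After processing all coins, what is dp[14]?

19

after  coin     0     1     2     3     4     5     6     7     8     9    10    11    12    13    14    15    16
          1     1     1     1     1     1     1     1     1     1     1     1     1     1     1     1     1     1
          3     1     1     1     2     2     2     3     3     3     4     4     4     5     5     5     6     6
          4     1     1     1     2     3     3     4     5     6     7     8     9    11    12    13    15    17
          7     1     1     1     2     3     3     4     6     7     8    10    12    14    16    19    22    25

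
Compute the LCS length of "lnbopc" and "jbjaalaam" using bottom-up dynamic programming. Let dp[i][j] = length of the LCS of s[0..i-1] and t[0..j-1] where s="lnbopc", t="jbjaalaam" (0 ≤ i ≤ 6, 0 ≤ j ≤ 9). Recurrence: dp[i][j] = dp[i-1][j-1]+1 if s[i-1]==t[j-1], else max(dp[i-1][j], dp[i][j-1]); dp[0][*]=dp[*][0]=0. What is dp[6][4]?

1

   ''  j  b  j  a  a  l  a  a  m
''  0  0  0  0  0  0  0  0  0  0
 l  0  0  0  0  0  0  1  1  1  1
 n  0  0  0  0  0  0  1  1  1  1
 b  0  0  1  1  1  1  1  1  1  1
 o  0  0  1  1  1  1  1  1  1  1
 p  0  0  1  1  1  1  1  1  1  1
 c  0  0  1  1  1  1  1  1  1  1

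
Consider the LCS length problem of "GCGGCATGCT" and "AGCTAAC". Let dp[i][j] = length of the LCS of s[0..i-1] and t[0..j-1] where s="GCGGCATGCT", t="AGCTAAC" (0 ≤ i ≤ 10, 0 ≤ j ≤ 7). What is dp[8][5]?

3

   ''  A  G  C  T  A  A  C
''  0  0  0  0  0  0  0  0
 G  0  0  1  1  1  1  1  1
 C  0  0  1  2  2  2  2  2
 G  0  0  1  2  2  2  2  2
 G  0  0  1  2  2  2  2  2
 C  0  0  1  2  2  2  2  3
 A  0  1  1  2  2  3  3  3
 T  0  1  1  2  3  3  3  3
 G  0  1  2  2  3  3  3  3
 C  0  1  2  3  3  3  3  4
 T  0  1  2  3  4  4  4  4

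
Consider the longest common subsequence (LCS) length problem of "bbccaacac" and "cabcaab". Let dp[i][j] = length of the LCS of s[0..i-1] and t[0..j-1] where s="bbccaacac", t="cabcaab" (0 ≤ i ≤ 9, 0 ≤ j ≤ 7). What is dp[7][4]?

3

   ''  c  a  b  c  a  a  b
''  0  0  0  0  0  0  0  0
 b  0  0  0  1  1  1  1  1
 b  0  0  0  1  1  1  1  2
 c  0  1  1  1  2  2  2  2
 c  0  1  1  1  2  2  2  2
 a  0  1  2  2  2  3  3  3
 a  0  1  2  2  2  3  4  4
 c  0  1  2  2  3  3  4  4
 a  0  1  2  2  3  4  4  4
 c  0  1  2  2  3  4  4  4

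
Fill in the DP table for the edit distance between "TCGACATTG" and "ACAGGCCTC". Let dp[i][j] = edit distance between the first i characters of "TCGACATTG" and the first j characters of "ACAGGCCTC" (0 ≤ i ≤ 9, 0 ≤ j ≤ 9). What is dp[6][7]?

4

   ''  A  C  A  G  G  C  C  T  C
''  0  1  2  3  4  5  6  7  8  9
 T  1  1  2  3  4  5  6  7  7  8
 C  2  2  1  2  3  4  5  6  7  7
 G  3  3  2  2  2  3  4  5  6  7
 A  4  3  3  2  3  3  4  5  6  7
 C  5  4  3  3  3  4  3  4  5  6
 A  6  5  4  3  4  4  4  4  5  6
 T  7  6  5  4  4  5  5  5  4  5
 T  8  7  6  5  5  5  6  6  5  5
 G  9  8  7  6  5  5  6  7  6  6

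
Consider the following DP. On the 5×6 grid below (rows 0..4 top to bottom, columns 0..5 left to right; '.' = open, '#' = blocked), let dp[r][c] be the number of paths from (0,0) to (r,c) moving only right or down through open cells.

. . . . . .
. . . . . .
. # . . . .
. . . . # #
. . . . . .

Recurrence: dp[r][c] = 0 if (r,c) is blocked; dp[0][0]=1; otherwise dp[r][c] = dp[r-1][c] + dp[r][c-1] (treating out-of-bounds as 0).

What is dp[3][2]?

4

r\c   0   1   2   3   4   5
  0   1   1   1   1   1   1
  1   1   2   3   4   5   6
  2   1   0   3   7  12  18
  3   1   1   4  11   0   0
  4   1   2   6  17  17  17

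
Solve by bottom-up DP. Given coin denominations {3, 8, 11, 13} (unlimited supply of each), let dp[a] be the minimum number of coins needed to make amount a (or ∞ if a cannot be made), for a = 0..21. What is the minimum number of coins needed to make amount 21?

 a  0  1  2  3  4  5  6  7  8  9 10 11 12 13 14 15 16 17 18 19 20 21
dp  0  -  -  1  -  -  2  -  1  3  -  1  4  1  2  5  2  3  6  2  4  2
(- denotes ∞ / unreachable)

2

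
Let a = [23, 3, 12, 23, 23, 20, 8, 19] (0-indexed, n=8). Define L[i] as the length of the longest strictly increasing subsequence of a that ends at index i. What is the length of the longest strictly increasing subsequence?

3

   i    0    1    2    3    4    5    6    7
a[i]   23    3   12   23   23   20    8   19
L[i]    1    1    2    3    3    3    2    3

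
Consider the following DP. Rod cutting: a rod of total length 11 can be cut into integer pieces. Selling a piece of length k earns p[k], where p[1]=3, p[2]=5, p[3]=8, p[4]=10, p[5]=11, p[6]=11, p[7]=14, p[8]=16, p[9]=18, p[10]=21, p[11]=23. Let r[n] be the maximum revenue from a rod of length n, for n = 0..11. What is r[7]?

21

   n    0    1    2    3    4    5    6    7    8    9   10   11
r[n]    0    3    6    9   12   15   18   21   24   27   30   33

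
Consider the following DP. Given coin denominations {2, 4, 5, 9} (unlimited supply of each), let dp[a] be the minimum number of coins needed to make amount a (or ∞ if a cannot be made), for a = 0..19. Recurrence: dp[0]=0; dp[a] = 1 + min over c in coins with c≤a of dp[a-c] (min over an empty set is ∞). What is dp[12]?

 a  0  1  2  3  4  5  6  7  8  9 10 11 12 13 14 15 16 17 18 19
dp  0  -  1  -  1  1  2  2  2  1  2  2  3  2  2  3  3  3  2  3
(- denotes ∞ / unreachable)

3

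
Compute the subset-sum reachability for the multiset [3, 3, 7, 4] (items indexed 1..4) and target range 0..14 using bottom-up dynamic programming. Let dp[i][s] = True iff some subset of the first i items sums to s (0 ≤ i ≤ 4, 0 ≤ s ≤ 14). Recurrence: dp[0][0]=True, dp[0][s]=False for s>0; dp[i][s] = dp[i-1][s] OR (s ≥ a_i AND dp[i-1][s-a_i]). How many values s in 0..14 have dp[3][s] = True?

6

i\s   0   1   2   3   4   5   6   7   8   9  10  11  12  13  14
  0   T   F   F   F   F   F   F   F   F   F   F   F   F   F   F
  1   T   F   F   T   F   F   F   F   F   F   F   F   F   F   F
  2   T   F   F   T   F   F   T   F   F   F   F   F   F   F   F
  3   T   F   F   T   F   F   T   T   F   F   T   F   F   T   F
  4   T   F   F   T   T   F   T   T   F   F   T   T   F   T   T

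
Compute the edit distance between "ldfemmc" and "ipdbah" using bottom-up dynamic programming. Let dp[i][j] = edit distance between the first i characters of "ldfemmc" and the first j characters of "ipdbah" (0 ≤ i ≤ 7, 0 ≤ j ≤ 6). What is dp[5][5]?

   ''  i  p  d  b  a  h
''  0  1  2  3  4  5  6
 l  1  1  2  3  4  5  6
 d  2  2  2  2  3  4  5
 f  3  3  3  3  3  4  5
 e  4  4  4  4  4  4  5
 m  5  5  5  5  5  5  5
 m  6  6  6  6  6  6  6
 c  7  7  7  7  7  7  7

5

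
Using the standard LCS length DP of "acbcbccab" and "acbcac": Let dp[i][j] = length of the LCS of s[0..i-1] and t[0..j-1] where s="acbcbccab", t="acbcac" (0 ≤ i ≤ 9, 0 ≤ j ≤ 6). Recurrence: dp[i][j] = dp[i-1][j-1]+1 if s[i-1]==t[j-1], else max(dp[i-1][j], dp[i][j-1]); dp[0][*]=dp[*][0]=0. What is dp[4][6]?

4

   ''  a  c  b  c  a  c
''  0  0  0  0  0  0  0
 a  0  1  1  1  1  1  1
 c  0  1  2  2  2  2  2
 b  0  1  2  3  3  3  3
 c  0  1  2  3  4  4  4
 b  0  1  2  3  4  4  4
 c  0  1  2  3  4  4  5
 c  0  1  2  3  4  4  5
 a  0  1  2  3  4  5  5
 b  0  1  2  3  4  5  5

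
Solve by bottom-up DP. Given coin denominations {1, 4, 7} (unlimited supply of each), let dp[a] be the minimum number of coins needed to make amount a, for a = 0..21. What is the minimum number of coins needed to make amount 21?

3

 a  0  1  2  3  4  5  6  7  8  9 10 11 12 13 14 15 16 17 18 19 20 21
dp  0  1  2  3  1  2  3  1  2  3  4  2  3  4  2  3  4  5  3  4  5  3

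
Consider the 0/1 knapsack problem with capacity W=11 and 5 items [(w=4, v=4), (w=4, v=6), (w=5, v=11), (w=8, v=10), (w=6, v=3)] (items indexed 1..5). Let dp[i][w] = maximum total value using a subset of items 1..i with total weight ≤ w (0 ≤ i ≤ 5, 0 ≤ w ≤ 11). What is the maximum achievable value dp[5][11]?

17

i\w   0   1   2   3   4   5   6   7   8   9  10  11
  0   0   0   0   0   0   0   0   0   0   0   0   0
  1   0   0   0   0   4   4   4   4   4   4   4   4
  2   0   0   0   0   6   6   6   6  10  10  10  10
  3   0   0   0   0   6  11  11  11  11  17  17  17
  4   0   0   0   0   6  11  11  11  11  17  17  17
  5   0   0   0   0   6  11  11  11  11  17  17  17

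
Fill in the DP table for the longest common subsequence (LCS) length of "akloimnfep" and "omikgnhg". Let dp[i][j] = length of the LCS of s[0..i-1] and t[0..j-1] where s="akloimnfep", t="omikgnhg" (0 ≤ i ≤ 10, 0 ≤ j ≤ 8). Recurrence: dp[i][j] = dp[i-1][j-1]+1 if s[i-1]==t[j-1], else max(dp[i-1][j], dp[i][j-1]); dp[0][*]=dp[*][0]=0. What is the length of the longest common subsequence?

   ''  o  m  i  k  g  n  h  g
''  0  0  0  0  0  0  0  0  0
 a  0  0  0  0  0  0  0  0  0
 k  0  0  0  0  1  1  1  1  1
 l  0  0  0  0  1  1  1  1  1
 o  0  1  1  1  1  1  1  1  1
 i  0  1  1  2  2  2  2  2  2
 m  0  1  2  2  2  2  2  2  2
 n  0  1  2  2  2  2  3  3  3
 f  0  1  2  2  2  2  3  3  3
 e  0  1  2  2  2  2  3  3  3
 p  0  1  2  2  2  2  3  3  3

3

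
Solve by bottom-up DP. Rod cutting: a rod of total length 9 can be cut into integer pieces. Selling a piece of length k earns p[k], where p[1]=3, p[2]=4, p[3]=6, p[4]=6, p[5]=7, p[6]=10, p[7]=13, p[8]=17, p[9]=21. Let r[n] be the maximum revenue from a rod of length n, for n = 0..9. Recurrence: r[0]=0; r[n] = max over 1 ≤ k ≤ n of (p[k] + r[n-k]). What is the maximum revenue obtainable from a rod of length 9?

   n    0    1    2    3    4    5    6    7    8    9
r[n]    0    3    6    9   12   15   18   21   24   27

27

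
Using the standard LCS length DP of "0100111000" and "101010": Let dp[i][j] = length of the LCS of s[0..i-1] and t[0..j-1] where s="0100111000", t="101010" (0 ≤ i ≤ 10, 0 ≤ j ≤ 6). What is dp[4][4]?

3

   ''  1  0  1  0  1  0
''  0  0  0  0  0  0  0
 0  0  0  1  1  1  1  1
 1  0  1  1  2  2  2  2
 0  0  1  2  2  3  3  3
 0  0  1  2  2  3  3  4
 1  0  1  2  3  3  4  4
 1  0  1  2  3  3  4  4
 1  0  1  2  3  3  4  4
 0  0  1  2  3  4  4  5
 0  0  1  2  3  4  4  5
 0  0  1  2  3  4  4  5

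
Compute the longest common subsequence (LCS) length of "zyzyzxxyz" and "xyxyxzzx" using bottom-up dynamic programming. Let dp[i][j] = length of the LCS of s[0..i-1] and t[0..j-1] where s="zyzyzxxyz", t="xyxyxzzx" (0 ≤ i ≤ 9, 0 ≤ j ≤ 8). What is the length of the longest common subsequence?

4

   ''  x  y  x  y  x  z  z  x
''  0  0  0  0  0  0  0  0  0
 z  0  0  0  0  0  0  1  1  1
 y  0  0  1  1  1  1  1  1  1
 z  0  0  1  1  1  1  2  2  2
 y  0  0  1  1  2  2  2  2  2
 z  0  0  1  1  2  2  3  3  3
 x  0  1  1  2  2  3  3  3  4
 x  0  1  1  2  2  3  3  3  4
 y  0  1  2  2  3  3  3  3  4
 z  0  1  2  2  3  3  4  4  4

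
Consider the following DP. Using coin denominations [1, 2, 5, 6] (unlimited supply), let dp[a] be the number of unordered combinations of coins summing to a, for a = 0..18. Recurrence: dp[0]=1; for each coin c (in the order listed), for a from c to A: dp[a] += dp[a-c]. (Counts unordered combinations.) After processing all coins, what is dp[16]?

after  coin     0     1     2     3     4     5     6     7     8     9    10    11    12    13    14    15    16    17    18
          1     1     1     1     1     1     1     1     1     1     1     1     1     1     1     1     1     1     1     1
          2     1     1     2     2     3     3     4     4     5     5     6     6     7     7     8     8     9     9    10
          5     1     1     2     2     3     4     5     6     7     8    10    11    13    14    16    18    20    22    24
          6     1     1     2     2     3     4     6     7     9    10    13    15    19    21    25    28    33    37    43

33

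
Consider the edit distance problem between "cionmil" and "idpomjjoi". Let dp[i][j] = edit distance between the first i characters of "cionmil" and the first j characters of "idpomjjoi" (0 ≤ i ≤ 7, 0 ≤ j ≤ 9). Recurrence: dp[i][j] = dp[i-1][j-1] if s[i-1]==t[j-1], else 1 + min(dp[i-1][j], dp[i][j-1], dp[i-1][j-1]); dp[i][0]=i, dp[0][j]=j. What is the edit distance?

   ''  i  d  p  o  m  j  j  o  i
''  0  1  2  3  4  5  6  7  8  9
 c  1  1  2  3  4  5  6  7  8  9
 i  2  1  2  3  4  5  6  7  8  8
 o  3  2  2  3  3  4  5  6  7  8
 n  4  3  3  3  4  4  5  6  7  8
 m  5  4  4  4  4  4  5  6  7  8
 i  6  5  5  5  5  5  5  6  7  7
 l  7  6  6  6  6  6  6  6  7  8

8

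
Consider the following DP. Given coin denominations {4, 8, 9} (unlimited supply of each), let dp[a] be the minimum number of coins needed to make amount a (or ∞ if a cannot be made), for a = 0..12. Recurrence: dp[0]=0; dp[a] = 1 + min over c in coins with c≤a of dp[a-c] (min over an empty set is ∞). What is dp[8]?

1

 a  0  1  2  3  4  5  6  7  8  9 10 11 12
dp  0  -  -  -  1  -  -  -  1  1  -  -  2
(- denotes ∞ / unreachable)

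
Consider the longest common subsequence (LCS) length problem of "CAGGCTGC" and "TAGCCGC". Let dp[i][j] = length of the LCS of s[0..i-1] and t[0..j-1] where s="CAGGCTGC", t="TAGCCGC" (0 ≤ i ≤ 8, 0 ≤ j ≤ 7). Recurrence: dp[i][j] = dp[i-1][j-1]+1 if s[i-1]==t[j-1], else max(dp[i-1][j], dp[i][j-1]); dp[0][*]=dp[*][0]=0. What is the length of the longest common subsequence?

5

   ''  T  A  G  C  C  G  C
''  0  0  0  0  0  0  0  0
 C  0  0  0  0  1  1  1  1
 A  0  0  1  1  1  1  1  1
 G  0  0  1  2  2  2  2  2
 G  0  0  1  2  2  2  3  3
 C  0  0  1  2  3  3  3  4
 T  0  1  1  2  3  3  3  4
 G  0  1  1  2  3  3  4  4
 C  0  1  1  2  3  4  4  5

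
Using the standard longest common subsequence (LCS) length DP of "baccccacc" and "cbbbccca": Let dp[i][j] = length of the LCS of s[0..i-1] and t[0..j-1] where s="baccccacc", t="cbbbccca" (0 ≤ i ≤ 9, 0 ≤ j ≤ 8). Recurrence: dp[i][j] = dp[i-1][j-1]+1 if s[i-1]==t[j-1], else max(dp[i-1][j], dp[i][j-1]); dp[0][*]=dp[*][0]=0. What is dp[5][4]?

   ''  c  b  b  b  c  c  c  a
''  0  0  0  0  0  0  0  0  0
 b  0  0  1  1  1  1  1  1  1
 a  0  0  1  1  1  1  1  1  2
 c  0  1  1  1  1  2  2  2  2
 c  0  1  1  1  1  2  3  3  3
 c  0  1  1  1  1  2  3  4  4
 c  0  1  1  1  1  2  3  4  4
 a  0  1  1  1  1  2  3  4  5
 c  0  1  1  1  1  2  3  4  5
 c  0  1  1  1  1  2  3  4  5

1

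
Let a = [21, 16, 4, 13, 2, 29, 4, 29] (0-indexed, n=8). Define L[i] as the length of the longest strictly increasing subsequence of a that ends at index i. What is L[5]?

3

   i    0    1    2    3    4    5    6    7
a[i]   21   16    4   13    2   29    4   29
L[i]    1    1    1    2    1    3    2    3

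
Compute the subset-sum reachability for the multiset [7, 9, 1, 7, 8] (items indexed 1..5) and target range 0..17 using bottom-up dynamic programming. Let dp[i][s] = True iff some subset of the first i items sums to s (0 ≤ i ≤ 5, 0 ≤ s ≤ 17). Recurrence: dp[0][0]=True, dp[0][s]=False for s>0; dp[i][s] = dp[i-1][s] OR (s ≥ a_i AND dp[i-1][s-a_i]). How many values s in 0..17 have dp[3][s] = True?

i\s   0   1   2   3   4   5   6   7   8   9  10  11  12  13  14  15  16  17
  0   T   F   F   F   F   F   F   F   F   F   F   F   F   F   F   F   F   F
  1   T   F   F   F   F   F   F   T   F   F   F   F   F   F   F   F   F   F
  2   T   F   F   F   F   F   F   T   F   T   F   F   F   F   F   F   T   F
  3   T   T   F   F   F   F   F   T   T   T   T   F   F   F   F   F   T   T
  4   T   T   F   F   F   F   F   T   T   T   T   F   F   F   T   T   T   T
  5   T   T   F   F   F   F   F   T   T   T   T   F   F   F   T   T   T   T

8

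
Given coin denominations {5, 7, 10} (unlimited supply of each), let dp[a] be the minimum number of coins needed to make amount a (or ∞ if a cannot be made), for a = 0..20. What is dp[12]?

2

 a  0  1  2  3  4  5  6  7  8  9 10 11 12 13 14 15 16 17 18 19 20
dp  0  -  -  -  -  1  -  1  -  -  1  -  2  -  2  2  -  2  -  3  2
(- denotes ∞ / unreachable)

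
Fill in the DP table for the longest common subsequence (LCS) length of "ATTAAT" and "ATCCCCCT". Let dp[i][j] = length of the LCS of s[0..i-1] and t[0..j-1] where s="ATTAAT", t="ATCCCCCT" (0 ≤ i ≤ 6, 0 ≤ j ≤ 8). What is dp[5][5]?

2

   ''  A  T  C  C  C  C  C  T
''  0  0  0  0  0  0  0  0  0
 A  0  1  1  1  1  1  1  1  1
 T  0  1  2  2  2  2  2  2  2
 T  0  1  2  2  2  2  2  2  3
 A  0  1  2  2  2  2  2  2  3
 A  0  1  2  2  2  2  2  2  3
 T  0  1  2  2  2  2  2  2  3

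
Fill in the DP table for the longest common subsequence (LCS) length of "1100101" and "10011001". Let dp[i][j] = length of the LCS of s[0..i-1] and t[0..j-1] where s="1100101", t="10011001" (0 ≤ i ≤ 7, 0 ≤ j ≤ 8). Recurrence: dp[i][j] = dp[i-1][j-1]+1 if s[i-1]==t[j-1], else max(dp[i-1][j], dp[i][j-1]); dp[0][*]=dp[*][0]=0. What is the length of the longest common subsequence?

6

   ''  1  0  0  1  1  0  0  1
''  0  0  0  0  0  0  0  0  0
 1  0  1  1  1  1  1  1  1  1
 1  0  1  1  1  2  2  2  2  2
 0  0  1  2  2  2  2  3  3  3
 0  0  1  2  3  3  3  3  4  4
 1  0  1  2  3  4  4  4  4  5
 0  0  1  2  3  4  4  5  5  5
 1  0  1  2  3  4  5  5  5  6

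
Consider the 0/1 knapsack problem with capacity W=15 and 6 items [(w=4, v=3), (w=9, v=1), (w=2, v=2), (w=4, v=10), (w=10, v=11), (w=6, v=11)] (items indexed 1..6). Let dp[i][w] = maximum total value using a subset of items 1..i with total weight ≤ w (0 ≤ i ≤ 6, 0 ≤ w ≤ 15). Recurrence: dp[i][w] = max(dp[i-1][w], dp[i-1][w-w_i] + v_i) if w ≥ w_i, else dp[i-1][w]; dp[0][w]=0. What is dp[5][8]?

i\w   0   1   2   3   4   5   6   7   8   9  10  11  12  13  14  15
  0   0   0   0   0   0   0   0   0   0   0   0   0   0   0   0   0
  1   0   0   0   0   3   3   3   3   3   3   3   3   3   3   3   3
  2   0   0   0   0   3   3   3   3   3   3   3   3   3   4   4   4
  3   0   0   2   2   3   3   5   5   5   5   5   5   5   5   5   6
  4   0   0   2   2  10  10  12  12  13  13  15  15  15  15  15  15
  5   0   0   2   2  10  10  12  12  13  13  15  15  15  15  21  21
  6   0   0   2   2  10  10  12  12  13  13  21  21  23  23  24  24

13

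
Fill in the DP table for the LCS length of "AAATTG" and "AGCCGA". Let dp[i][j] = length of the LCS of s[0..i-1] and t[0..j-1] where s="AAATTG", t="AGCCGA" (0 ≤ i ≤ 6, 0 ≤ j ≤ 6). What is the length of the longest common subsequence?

   ''  A  G  C  C  G  A
''  0  0  0  0  0  0  0
 A  0  1  1  1  1  1  1
 A  0  1  1  1  1  1  2
 A  0  1  1  1  1  1  2
 T  0  1  1  1  1  1  2
 T  0  1  1  1  1  1  2
 G  0  1  2  2  2  2  2

2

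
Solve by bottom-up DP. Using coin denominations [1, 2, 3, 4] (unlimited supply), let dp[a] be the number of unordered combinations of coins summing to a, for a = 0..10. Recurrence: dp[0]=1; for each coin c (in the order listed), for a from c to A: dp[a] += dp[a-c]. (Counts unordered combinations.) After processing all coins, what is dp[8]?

15

after  coin     0     1     2     3     4     5     6     7     8     9    10
          1     1     1     1     1     1     1     1     1     1     1     1
          2     1     1     2     2     3     3     4     4     5     5     6
          3     1     1     2     3     4     5     7     8    10    12    14
          4     1     1     2     3     5     6     9    11    15    18    23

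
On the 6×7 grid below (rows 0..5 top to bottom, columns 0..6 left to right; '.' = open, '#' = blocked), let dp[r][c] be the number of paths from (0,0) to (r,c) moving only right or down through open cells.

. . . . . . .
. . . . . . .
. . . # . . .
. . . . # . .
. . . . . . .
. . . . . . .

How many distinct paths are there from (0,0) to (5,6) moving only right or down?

172

r\c   0   1   2   3   4   5   6
  0   1   1   1   1   1   1   1
  1   1   2   3   4   5   6   7
  2   1   3   6   0   5  11  18
  3   1   4  10  10   0  11  29
  4   1   5  15  25  25  36  65
  5   1   6  21  46  71 107 172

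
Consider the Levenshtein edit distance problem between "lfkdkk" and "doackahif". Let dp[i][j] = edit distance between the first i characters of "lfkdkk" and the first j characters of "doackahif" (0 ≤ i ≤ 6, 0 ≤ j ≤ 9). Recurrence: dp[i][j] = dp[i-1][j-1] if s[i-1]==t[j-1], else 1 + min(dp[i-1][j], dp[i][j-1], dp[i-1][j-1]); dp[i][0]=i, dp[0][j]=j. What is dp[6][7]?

6

   ''  d  o  a  c  k  a  h  i  f
''  0  1  2  3  4  5  6  7  8  9
 l  1  1  2  3  4  5  6  7  8  9
 f  2  2  2  3  4  5  6  7  8  8
 k  3  3  3  3  4  4  5  6  7  8
 d  4  3  4  4  4  5  5  6  7  8
 k  5  4  4  5  5  4  5  6  7  8
 k  6  5  5  5  6  5  5  6  7  8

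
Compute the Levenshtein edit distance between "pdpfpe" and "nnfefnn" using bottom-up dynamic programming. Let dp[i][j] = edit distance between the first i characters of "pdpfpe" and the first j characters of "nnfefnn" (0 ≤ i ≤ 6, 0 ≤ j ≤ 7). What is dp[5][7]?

6

   ''  n  n  f  e  f  n  n
''  0  1  2  3  4  5  6  7
 p  1  1  2  3  4  5  6  7
 d  2  2  2  3  4  5  6  7
 p  3  3  3  3  4  5  6  7
 f  4  4  4  3  4  4  5  6
 p  5  5  5  4  4  5  5  6
 e  6  6  6  5  4  5  6  6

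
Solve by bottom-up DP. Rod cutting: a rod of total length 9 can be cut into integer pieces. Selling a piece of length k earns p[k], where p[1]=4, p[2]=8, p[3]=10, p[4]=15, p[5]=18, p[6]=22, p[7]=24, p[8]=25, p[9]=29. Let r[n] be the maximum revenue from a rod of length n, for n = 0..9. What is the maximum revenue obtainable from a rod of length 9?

36

   n    0    1    2    3    4    5    6    7    8    9
r[n]    0    4    8   12   16   20   24   28   32   36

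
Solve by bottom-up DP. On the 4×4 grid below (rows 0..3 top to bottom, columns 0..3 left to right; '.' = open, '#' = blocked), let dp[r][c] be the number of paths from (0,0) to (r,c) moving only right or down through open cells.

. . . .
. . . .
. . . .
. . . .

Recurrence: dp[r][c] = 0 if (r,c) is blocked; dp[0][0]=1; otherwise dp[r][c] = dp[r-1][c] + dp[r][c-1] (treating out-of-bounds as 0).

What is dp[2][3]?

r\c   0   1   2   3
  0   1   1   1   1
  1   1   2   3   4
  2   1   3   6  10
  3   1   4  10  20

10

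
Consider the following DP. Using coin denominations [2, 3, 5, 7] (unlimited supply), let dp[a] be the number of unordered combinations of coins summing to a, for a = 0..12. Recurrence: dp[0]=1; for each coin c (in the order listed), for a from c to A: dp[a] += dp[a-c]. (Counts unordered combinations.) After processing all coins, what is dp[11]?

5

after  coin     0     1     2     3     4     5     6     7     8     9    10    11    12
          2     1     0     1     0     1     0     1     0     1     0     1     0     1
          3     1     0     1     1     1     1     2     1     2     2     2     2     3
          5     1     0     1     1     1     2     2     2     3     3     4     4     5
          7     1     0     1     1     1     2     2     3     3     4     5     5     7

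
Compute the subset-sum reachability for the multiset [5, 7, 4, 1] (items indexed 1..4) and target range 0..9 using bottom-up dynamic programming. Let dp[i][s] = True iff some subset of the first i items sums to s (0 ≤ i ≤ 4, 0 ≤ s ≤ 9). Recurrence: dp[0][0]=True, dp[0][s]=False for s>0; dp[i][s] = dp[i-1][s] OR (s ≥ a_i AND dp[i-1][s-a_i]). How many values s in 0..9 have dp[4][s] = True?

8

i\s   0   1   2   3   4   5   6   7   8   9
  0   T   F   F   F   F   F   F   F   F   F
  1   T   F   F   F   F   T   F   F   F   F
  2   T   F   F   F   F   T   F   T   F   F
  3   T   F   F   F   T   T   F   T   F   T
  4   T   T   F   F   T   T   T   T   T   T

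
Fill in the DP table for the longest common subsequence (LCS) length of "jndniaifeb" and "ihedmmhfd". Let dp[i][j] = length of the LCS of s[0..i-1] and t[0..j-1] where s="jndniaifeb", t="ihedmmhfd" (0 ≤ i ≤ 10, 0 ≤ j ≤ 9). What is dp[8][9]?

   ''  i  h  e  d  m  m  h  f  d
''  0  0  0  0  0  0  0  0  0  0
 j  0  0  0  0  0  0  0  0  0  0
 n  0  0  0  0  0  0  0  0  0  0
 d  0  0  0  0  1  1  1  1  1  1
 n  0  0  0  0  1  1  1  1  1  1
 i  0  1  1  1  1  1  1  1  1  1
 a  0  1  1  1  1  1  1  1  1  1
 i  0  1  1  1  1  1  1  1  1  1
 f  0  1  1  1  1  1  1  1  2  2
 e  0  1  1  2  2  2  2  2  2  2
 b  0  1  1  2  2  2  2  2  2  2

2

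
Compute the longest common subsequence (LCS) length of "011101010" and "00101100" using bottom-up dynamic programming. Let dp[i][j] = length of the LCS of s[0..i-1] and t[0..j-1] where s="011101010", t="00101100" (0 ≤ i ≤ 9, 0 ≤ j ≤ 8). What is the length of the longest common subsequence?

   ''  0  0  1  0  1  1  0  0
''  0  0  0  0  0  0  0  0  0
 0  0  1  1  1  1  1  1  1  1
 1  0  1  1  2  2  2  2  2  2
 1  0  1  1  2  2  3  3  3  3
 1  0  1  1  2  2  3  4  4  4
 0  0  1  2  2  3  3  4  5  5
 1  0  1  2  3  3  4  4  5  5
 0  0  1  2  3  4  4  4  5  6
 1  0  1  2  3  4  5  5  5  6
 0  0  1  2  3  4  5  5  6  6

6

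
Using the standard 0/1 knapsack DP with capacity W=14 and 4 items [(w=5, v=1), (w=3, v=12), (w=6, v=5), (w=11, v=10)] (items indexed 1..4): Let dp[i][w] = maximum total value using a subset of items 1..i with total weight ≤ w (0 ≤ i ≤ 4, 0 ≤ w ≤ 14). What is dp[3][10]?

17

i\w   0   1   2   3   4   5   6   7   8   9  10  11  12  13  14
  0   0   0   0   0   0   0   0   0   0   0   0   0   0   0   0
  1   0   0   0   0   0   1   1   1   1   1   1   1   1   1   1
  2   0   0   0  12  12  12  12  12  13  13  13  13  13  13  13
  3   0   0   0  12  12  12  12  12  13  17  17  17  17  17  18
  4   0   0   0  12  12  12  12  12  13  17  17  17  17  17  22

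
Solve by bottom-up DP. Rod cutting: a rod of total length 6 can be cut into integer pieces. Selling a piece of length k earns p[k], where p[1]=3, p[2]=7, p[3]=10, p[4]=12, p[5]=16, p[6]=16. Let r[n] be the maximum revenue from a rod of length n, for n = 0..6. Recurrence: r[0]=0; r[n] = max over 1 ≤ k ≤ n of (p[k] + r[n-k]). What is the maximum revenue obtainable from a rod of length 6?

21

   n    0    1    2    3    4    5    6
r[n]    0    3    7   10   14   17   21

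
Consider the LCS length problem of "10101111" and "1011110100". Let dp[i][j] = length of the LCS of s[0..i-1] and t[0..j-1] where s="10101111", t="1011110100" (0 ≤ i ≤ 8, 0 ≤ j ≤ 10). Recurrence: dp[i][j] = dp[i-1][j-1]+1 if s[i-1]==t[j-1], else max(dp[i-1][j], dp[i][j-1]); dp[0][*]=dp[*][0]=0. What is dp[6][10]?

5

   ''  1  0  1  1  1  1  0  1  0  0
''  0  0  0  0  0  0  0  0  0  0  0
 1  0  1  1  1  1  1  1  1  1  1  1
 0  0  1  2  2  2  2  2  2  2  2  2
 1  0  1  2  3  3  3  3  3  3  3  3
 0  0  1  2  3  3  3  3  4  4  4  4
 1  0  1  2  3  4  4  4  4  5  5  5
 1  0  1  2  3  4  5  5  5  5  5  5
 1  0  1  2  3  4  5  6  6  6  6  6
 1  0  1  2  3  4  5  6  6  7  7  7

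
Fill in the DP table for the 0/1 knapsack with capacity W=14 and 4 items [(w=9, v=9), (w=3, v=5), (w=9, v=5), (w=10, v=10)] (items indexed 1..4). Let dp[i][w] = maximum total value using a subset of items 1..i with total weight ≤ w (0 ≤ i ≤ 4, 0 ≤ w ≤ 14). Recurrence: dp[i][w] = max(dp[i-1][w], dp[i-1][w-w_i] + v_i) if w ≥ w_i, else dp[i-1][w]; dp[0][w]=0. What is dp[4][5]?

5

i\w   0   1   2   3   4   5   6   7   8   9  10  11  12  13  14
  0   0   0   0   0   0   0   0   0   0   0   0   0   0   0   0
  1   0   0   0   0   0   0   0   0   0   9   9   9   9   9   9
  2   0   0   0   5   5   5   5   5   5   9   9   9  14  14  14
  3   0   0   0   5   5   5   5   5   5   9   9   9  14  14  14
  4   0   0   0   5   5   5   5   5   5   9  10  10  14  15  15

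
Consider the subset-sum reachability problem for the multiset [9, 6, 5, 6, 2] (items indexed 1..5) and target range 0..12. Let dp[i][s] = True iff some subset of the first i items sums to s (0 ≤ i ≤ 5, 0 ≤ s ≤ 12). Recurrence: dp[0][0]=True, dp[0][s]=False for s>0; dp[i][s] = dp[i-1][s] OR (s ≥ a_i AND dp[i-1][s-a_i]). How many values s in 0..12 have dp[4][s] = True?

6

i\s   0   1   2   3   4   5   6   7   8   9  10  11  12
  0   T   F   F   F   F   F   F   F   F   F   F   F   F
  1   T   F   F   F   F   F   F   F   F   T   F   F   F
  2   T   F   F   F   F   F   T   F   F   T   F   F   F
  3   T   F   F   F   F   T   T   F   F   T   F   T   F
  4   T   F   F   F   F   T   T   F   F   T   F   T   T
  5   T   F   T   F   F   T   T   T   T   T   F   T   T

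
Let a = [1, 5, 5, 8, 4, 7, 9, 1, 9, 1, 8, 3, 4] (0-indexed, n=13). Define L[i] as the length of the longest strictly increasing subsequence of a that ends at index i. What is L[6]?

4

   i    0    1    2    3    4    5    6    7    8    9   10   11   12
a[i]    1    5    5    8    4    7    9    1    9    1    8    3    4
L[i]    1    2    2    3    2    3    4    1    4    1    4    2    3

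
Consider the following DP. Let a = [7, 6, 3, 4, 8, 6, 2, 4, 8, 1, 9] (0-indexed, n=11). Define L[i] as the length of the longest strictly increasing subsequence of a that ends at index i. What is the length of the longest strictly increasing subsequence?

   i    0    1    2    3    4    5    6    7    8    9   10
a[i]    7    6    3    4    8    6    2    4    8    1    9
L[i]    1    1    1    2    3    3    1    2    4    1    5

5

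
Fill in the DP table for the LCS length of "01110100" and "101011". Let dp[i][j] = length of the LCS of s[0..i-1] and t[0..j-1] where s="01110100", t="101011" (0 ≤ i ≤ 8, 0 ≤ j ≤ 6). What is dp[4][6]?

   ''  1  0  1  0  1  1
''  0  0  0  0  0  0  0
 0  0  0  1  1  1  1  1
 1  0  1  1  2  2  2  2
 1  0  1  1  2  2  3  3
 1  0  1  1  2  2  3  4
 0  0  1  2  2  3  3  4
 1  0  1  2  3  3  4  4
 0  0  1  2  3  4  4  4
 0  0  1  2  3  4  4  4

4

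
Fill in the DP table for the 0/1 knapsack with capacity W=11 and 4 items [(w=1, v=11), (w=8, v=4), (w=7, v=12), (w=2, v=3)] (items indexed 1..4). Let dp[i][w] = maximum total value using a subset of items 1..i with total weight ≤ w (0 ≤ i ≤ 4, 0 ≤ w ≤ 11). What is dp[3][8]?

23

i\w   0   1   2   3   4   5   6   7   8   9  10  11
  0   0   0   0   0   0   0   0   0   0   0   0   0
  1   0  11  11  11  11  11  11  11  11  11  11  11
  2   0  11  11  11  11  11  11  11  11  15  15  15
  3   0  11  11  11  11  11  11  12  23  23  23  23
  4   0  11  11  14  14  14  14  14  23  23  26  26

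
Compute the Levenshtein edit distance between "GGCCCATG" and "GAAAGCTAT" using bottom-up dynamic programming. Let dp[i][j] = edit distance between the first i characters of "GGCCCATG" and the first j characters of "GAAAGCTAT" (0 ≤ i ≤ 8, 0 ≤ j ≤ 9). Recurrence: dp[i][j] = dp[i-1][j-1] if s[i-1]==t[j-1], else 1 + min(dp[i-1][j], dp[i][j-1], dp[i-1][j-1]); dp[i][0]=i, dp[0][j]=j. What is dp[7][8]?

   ''  G  A  A  A  G  C  T  A  T
''  0  1  2  3  4  5  6  7  8  9
 G  1  0  1  2  3  4  5  6  7  8
 G  2  1  1  2  3  3  4  5  6  7
 C  3  2  2  2  3  4  3  4  5  6
 C  4  3  3  3  3  4  4  4  5  6
 C  5  4  4  4  4  4  4  5  5  6
 A  6  5  4  4  4  5  5  5  5  6
 T  7  6  5  5  5  5  6  5  6  5
 G  8  7  6  6  6  5  6  6  6  6

6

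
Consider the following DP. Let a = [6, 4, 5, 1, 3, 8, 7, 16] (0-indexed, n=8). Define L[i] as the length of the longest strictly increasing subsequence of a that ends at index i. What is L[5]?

3

   i    0    1    2    3    4    5    6    7
a[i]    6    4    5    1    3    8    7   16
L[i]    1    1    2    1    2    3    3    4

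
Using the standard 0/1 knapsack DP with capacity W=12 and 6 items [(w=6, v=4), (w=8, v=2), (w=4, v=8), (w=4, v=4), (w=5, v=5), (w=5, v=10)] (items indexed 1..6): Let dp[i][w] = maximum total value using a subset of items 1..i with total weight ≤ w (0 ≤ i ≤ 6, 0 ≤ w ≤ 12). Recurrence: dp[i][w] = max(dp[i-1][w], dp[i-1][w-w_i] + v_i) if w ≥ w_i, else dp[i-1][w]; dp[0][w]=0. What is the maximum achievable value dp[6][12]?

i\w   0   1   2   3   4   5   6   7   8   9  10  11  12
  0   0   0   0   0   0   0   0   0   0   0   0   0   0
  1   0   0   0   0   0   0   4   4   4   4   4   4   4
  2   0   0   0   0   0   0   4   4   4   4   4   4   4
  3   0   0   0   0   8   8   8   8   8   8  12  12  12
  4   0   0   0   0   8   8   8   8  12  12  12  12  12
  5   0   0   0   0   8   8   8   8  12  13  13  13  13
  6   0   0   0   0   8  10  10  10  12  18  18  18  18

18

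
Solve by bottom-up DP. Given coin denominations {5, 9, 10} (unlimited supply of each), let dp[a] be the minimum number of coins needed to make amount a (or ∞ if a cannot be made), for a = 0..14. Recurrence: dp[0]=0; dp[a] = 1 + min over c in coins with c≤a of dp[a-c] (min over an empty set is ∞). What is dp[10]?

1

 a  0  1  2  3  4  5  6  7  8  9 10 11 12 13 14
dp  0  -  -  -  -  1  -  -  -  1  1  -  -  -  2
(- denotes ∞ / unreachable)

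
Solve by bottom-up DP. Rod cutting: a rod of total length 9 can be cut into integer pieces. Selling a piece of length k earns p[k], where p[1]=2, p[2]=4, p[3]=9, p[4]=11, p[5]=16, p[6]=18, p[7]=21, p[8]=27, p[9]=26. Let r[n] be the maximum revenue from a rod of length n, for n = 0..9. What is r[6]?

18

   n    0    1    2    3    4    5    6    7    8    9
r[n]    0    2    4    9   11   16   18   21   27   29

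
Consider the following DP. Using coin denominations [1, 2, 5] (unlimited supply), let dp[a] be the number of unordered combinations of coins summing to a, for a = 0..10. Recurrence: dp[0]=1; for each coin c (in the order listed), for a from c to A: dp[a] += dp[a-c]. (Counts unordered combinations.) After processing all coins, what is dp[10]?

after  coin     0     1     2     3     4     5     6     7     8     9    10
          1     1     1     1     1     1     1     1     1     1     1     1
          2     1     1     2     2     3     3     4     4     5     5     6
          5     1     1     2     2     3     4     5     6     7     8    10

10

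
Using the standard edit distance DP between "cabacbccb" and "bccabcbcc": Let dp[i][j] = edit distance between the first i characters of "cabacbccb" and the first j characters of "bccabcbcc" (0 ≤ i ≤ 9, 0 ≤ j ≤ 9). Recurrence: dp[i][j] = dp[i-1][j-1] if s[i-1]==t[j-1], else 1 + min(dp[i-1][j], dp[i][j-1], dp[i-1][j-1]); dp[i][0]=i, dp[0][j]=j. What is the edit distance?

4

   ''  b  c  c  a  b  c  b  c  c
''  0  1  2  3  4  5  6  7  8  9
 c  1  1  1  2  3  4  5  6  7  8
 a  2  2  2  2  2  3  4  5  6  7
 b  3  2  3  3  3  2  3  4  5  6
 a  4  3  3  4  3  3  3  4  5  6
 c  5  4  3  3  4  4  3  4  4  5
 b  6  5  4  4  4  4  4  3  4  5
 c  7  6  5  4  5  5  4  4  3  4
 c  8  7  6  5  5  6  5  5  4  3
 b  9  8  7  6  6  5  6  5  5  4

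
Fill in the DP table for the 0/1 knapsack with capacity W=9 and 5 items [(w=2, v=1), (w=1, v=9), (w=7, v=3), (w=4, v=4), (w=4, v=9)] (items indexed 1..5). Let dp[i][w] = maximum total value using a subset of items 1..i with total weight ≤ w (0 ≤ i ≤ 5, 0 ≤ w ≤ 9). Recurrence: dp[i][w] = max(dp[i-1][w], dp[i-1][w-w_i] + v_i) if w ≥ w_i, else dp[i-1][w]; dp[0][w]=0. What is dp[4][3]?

i\w   0   1   2   3   4   5   6   7   8   9
  0   0   0   0   0   0   0   0   0   0   0
  1   0   0   1   1   1   1   1   1   1   1
  2   0   9   9  10  10  10  10  10  10  10
  3   0   9   9  10  10  10  10  10  12  12
  4   0   9   9  10  10  13  13  14  14  14
  5   0   9   9  10  10  18  18  19  19  22

10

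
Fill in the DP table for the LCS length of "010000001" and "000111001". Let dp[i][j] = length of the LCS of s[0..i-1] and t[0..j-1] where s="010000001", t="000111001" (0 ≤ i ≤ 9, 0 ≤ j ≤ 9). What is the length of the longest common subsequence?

6

   ''  0  0  0  1  1  1  0  0  1
''  0  0  0  0  0  0  0  0  0  0
 0  0  1  1  1  1  1  1  1  1  1
 1  0  1  1  1  2  2  2  2  2  2
 0  0  1  2  2  2  2  2  3  3  3
 0  0  1  2  3  3  3  3  3  4  4
 0  0  1  2  3  3  3  3  4  4  4
 0  0  1  2  3  3  3  3  4  5  5
 0  0  1  2  3  3  3  3  4  5  5
 0  0  1  2  3  3  3  3  4  5  5
 1  0  1  2  3  4  4  4  4  5  6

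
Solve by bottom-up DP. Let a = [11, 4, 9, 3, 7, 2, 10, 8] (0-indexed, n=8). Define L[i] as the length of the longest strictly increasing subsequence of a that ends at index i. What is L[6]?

   i    0    1    2    3    4    5    6    7
a[i]   11    4    9    3    7    2   10    8
L[i]    1    1    2    1    2    1    3    3

3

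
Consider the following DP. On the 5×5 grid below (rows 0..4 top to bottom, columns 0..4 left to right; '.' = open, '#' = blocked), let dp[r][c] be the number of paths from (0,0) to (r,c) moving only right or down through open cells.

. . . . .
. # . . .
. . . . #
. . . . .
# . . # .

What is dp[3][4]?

r\c   0   1   2   3   4
  0   1   1   1   1   1
  1   1   0   1   2   3
  2   1   1   2   4   0
  3   1   2   4   8   8
  4   0   2   6   0   8

8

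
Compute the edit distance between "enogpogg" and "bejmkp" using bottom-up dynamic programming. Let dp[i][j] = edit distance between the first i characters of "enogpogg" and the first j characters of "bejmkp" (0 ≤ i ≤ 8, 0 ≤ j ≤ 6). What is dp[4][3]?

   ''  b  e  j  m  k  p
''  0  1  2  3  4  5  6
 e  1  1  1  2  3  4  5
 n  2  2  2  2  3  4  5
 o  3  3  3  3  3  4  5
 g  4  4  4  4  4  4  5
 p  5  5  5  5  5  5  4
 o  6  6  6  6  6  6  5
 g  7  7  7  7  7  7  6
 g  8  8  8  8  8  8  7

4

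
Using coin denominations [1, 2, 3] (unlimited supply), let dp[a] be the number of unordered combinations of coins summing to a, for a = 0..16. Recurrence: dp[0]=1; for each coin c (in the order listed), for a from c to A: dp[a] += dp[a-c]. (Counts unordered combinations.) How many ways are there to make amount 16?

after  coin     0     1     2     3     4     5     6     7     8     9    10    11    12    13    14    15    16
          1     1     1     1     1     1     1     1     1     1     1     1     1     1     1     1     1     1
          2     1     1     2     2     3     3     4     4     5     5     6     6     7     7     8     8     9
          3     1     1     2     3     4     5     7     8    10    12    14    16    19    21    24    27    30

30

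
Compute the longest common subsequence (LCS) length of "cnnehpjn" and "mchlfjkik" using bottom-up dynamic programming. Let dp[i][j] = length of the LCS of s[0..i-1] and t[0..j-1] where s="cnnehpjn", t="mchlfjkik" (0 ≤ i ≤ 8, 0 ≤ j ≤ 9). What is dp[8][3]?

2

   ''  m  c  h  l  f  j  k  i  k
''  0  0  0  0  0  0  0  0  0  0
 c  0  0  1  1  1  1  1  1  1  1
 n  0  0  1  1  1  1  1  1  1  1
 n  0  0  1  1  1  1  1  1  1  1
 e  0  0  1  1  1  1  1  1  1  1
 h  0  0  1  2  2  2  2  2  2  2
 p  0  0  1  2  2  2  2  2  2  2
 j  0  0  1  2  2  2  3  3  3  3
 n  0  0  1  2  2  2  3  3  3  3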